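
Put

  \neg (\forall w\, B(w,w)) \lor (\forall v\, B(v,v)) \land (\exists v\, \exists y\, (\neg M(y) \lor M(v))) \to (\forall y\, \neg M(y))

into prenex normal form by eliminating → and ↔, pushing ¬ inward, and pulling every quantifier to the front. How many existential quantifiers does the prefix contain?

Rewrite implications/biconditionals: A → B as ¬A ∨ B.
  \neg (\neg (\forall w\, B(w,w)) \lor (\forall v\, B(v,v)) \land (\exists v\, \exists y\, (\neg M(y) \lor M(v)))) \lor (\forall y\, \neg M(y))
Drive negations inward (¬∀x A ≡ ∃x ¬A, ¬∃x A ≡ ∀x ¬A, De Morgan for ∧/∨):
  (\forall w\, B(w,w)) \land ((\exists v\, \neg B(v,v)) \lor (\forall v\, \forall y\, (M(y) \land \neg M(v)))) \lor (\forall y\, \neg M(y))
Give each quantifier a distinct variable: v↦v1, y↦r.
  (\forall w\, B(w,w)) \land ((\exists v\, \neg B(v,v)) \lor (\forall v1\, \forall y\, (M(y) \land \neg M(v1)))) \lor (\forall r\, \neg M(r))
Pull the quantifiers to the front (each side's bound variable is not free in the other side):
  \forall w\, \exists v\, \forall v1\, \forall y\, \forall r\, (B(w,w) \land (\neg B(v,v) \lor M(y) \land \neg M(v1)) \lor \neg M(r))
The prefix is \forall w \exists v \forall v1 \forall y \forall r: 4 universal, 1 existential.

1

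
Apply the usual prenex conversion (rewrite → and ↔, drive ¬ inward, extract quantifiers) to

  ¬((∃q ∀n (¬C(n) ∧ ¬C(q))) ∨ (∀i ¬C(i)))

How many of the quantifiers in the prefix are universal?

Push ¬ through the quantifiers and connectives to reach negation normal form:
  (∀q ∃n (C(n) ∨ C(q))) ∧ (∃i C(i))
All bound variables are already distinct, so no renaming is needed.
Finally move all quantifiers to the prefix:
  ∀q ∃n ∃i ((C(n) ∨ C(q)) ∧ C(i))
The prefix is ∀q ∃n ∃i: 1 universal, 2 existential.

1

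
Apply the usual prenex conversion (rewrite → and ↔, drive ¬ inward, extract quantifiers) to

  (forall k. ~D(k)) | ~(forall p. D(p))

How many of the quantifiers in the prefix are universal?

1

Drive negations inward (¬∀x A ≡ ∃x ¬A, ¬∃x A ≡ ∀x ¬A, De Morgan for ∧/∨):
  (forall k. ~D(k)) | (exists p. ~D(p))
Pull the quantifiers to the front (each side's bound variable is not free in the other side):
  forall k. exists p. (~D(k) | ~D(p))
The prefix is forall k exists p: 1 universal, 1 existential.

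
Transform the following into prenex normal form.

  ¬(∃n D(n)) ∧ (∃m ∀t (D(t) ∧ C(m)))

∀n ∃m ∀t (¬D(n) ∧ D(t) ∧ C(m))

Drive negations inward (¬∀x A ≡ ∃x ¬A, ¬∃x A ≡ ∀x ¬A, De Morgan for ∧/∨):
  (∀n ¬D(n)) ∧ (∃m ∀t (D(t) ∧ C(m)))
All bound variables are already distinct, so no renaming is needed.
Extract every quantifier outward, since the variables are now distinct and don't occur free across branches:
  ∀n ∃m ∀t (¬D(n) ∧ D(t) ∧ C(m))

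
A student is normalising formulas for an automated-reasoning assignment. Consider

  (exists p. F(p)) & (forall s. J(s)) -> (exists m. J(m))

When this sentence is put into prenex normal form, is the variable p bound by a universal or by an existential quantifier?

universal

Eliminate → and ↔ using ¬ and ∨.
  ~((exists p. F(p)) & (forall s. J(s))) | (exists m. J(m))
Push ¬ through the quantifiers and connectives to reach negation normal form:
  (forall p. ~F(p)) | (exists s. ~J(s)) | (exists m. J(m))
Pull the quantifiers to the front (each side's bound variable is not free in the other side):
  forall p. exists s. exists m. (~F(p) | ~J(s) | J(m))
The quantifier exists p sits under an odd number of negations (counting the antecedent side of each →), so it flips to forall p.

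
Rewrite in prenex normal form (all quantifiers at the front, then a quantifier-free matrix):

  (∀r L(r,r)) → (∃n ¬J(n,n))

Eliminate → and ↔ using ¬ and ∨.
  ¬(∀r L(r,r)) ∨ (∃n ¬J(n,n))
Move each ¬ inward, flipping quantifiers it crosses:
  (∃r ¬L(r,r)) ∨ (∃n ¬J(n,n))
Pull the quantifiers to the front (each side's bound variable is not free in the other side):
  ∃r ∃n (¬L(r,r) ∨ ¬J(n,n))

∃r ∃n (¬L(r,r) ∨ ¬J(n,n))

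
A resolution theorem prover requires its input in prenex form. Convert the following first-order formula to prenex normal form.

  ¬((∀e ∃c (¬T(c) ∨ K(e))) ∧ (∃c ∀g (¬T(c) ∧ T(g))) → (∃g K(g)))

∀e ∃c ∃p ∀g ∀v1 ((¬T(c) ∨ K(e)) ∧ ¬T(p) ∧ T(g) ∧ ¬K(v1))

First replace A → B with ¬A ∨ B.
  ¬(¬((∀e ∃c (¬T(c) ∨ K(e))) ∧ (∃c ∀g (¬T(c) ∧ T(g)))) ∨ (∃g K(g)))
Push ¬ through the quantifiers and connectives to reach negation normal form:
  (∀e ∃c (¬T(c) ∨ K(e))) ∧ (∃c ∀g (¬T(c) ∧ T(g))) ∧ (∀g ¬K(g))
Rename bound variables to avoid capture: c↦p, g↦v1.
  (∀e ∃c (¬T(c) ∨ K(e))) ∧ (∃p ∀g (¬T(p) ∧ T(g))) ∧ (∀v1 ¬K(v1))
Pull the quantifiers to the front (each side's bound variable is not free in the other side):
  ∀e ∃c ∃p ∀g ∀v1 ((¬T(c) ∨ K(e)) ∧ ¬T(p) ∧ T(g) ∧ ¬K(v1))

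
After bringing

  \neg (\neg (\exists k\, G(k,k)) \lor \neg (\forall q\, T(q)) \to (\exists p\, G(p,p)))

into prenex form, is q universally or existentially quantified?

Eliminate → and ↔ using ¬ and ∨.
  \neg (\neg (\neg (\exists k\, G(k,k)) \lor \neg (\forall q\, T(q))) \lor (\exists p\, G(p,p)))
Move each ¬ inward, flipping quantifiers it crosses:
  ((\forall k\, \neg G(k,k)) \lor (\exists q\, \neg T(q))) \land (\forall p\, \neg G(p,p))
All bound variables are already distinct, so no renaming is needed.
Extract every quantifier outward, since the variables are now distinct and don't occur free across branches:
  \forall k\, \exists q\, \forall p\, ((\neg G(k,k) \lor \neg T(q)) \land \neg G(p,p))
The quantifier \forall q sits under an odd number of negations (counting the antecedent side of each →), so it flips to \exists q.

existential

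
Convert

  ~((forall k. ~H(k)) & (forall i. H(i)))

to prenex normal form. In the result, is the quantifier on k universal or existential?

Push ¬ through the quantifiers and connectives to reach negation normal form:
  (exists k. H(k)) | (exists i. ~H(i))
Pull the quantifiers to the front (each side's bound variable is not free in the other side):
  exists k. exists i. (H(k) | ~H(i))
The quantifier forall k sits under an odd number of negations, so it flips to exists k.

existential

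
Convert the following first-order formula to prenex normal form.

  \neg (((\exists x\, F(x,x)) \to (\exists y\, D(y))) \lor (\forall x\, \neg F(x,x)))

\exists x\, \forall y\, \exists p\, (F(x,x) \land \neg D(y) \land F(p,p))

First replace A → B with ¬A ∨ B.
  \neg (\neg (\exists x\, F(x,x)) \lor (\exists y\, D(y)) \lor (\forall x\, \neg F(x,x)))
Push ¬ through the quantifiers and connectives to reach negation normal form:
  (\exists x\, F(x,x)) \land (\forall y\, \neg D(y)) \land (\exists x\, F(x,x))
Give each quantifier a distinct variable: x↦p.
  (\exists x\, F(x,x)) \land (\forall y\, \neg D(y)) \land (\exists p\, F(p,p))
Finally move all quantifiers to the prefix:
  \exists x\, \forall y\, \exists p\, (F(x,x) \land \neg D(y) \land F(p,p))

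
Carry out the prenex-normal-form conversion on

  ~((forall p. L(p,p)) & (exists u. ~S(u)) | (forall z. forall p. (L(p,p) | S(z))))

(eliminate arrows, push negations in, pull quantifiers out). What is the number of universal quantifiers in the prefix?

1

Push ¬ through the quantifiers and connectives to reach negation normal form:
  ((exists p. ~L(p,p)) | (forall u. S(u))) & (exists z. exists p. (~L(p,p) & ~S(z)))
Rename bound variables to avoid capture: p↦u1.
  ((exists p. ~L(p,p)) | (forall u. S(u))) & (exists z. exists u1. (~L(u1,u1) & ~S(z)))
Extract every quantifier outward, since the variables are now distinct and don't occur free across branches:
  exists p. forall u. exists z. exists u1. ((~L(p,p) | S(u)) & ~L(u1,u1) & ~S(z))
The prefix is exists p forall u exists z exists u1: 1 universal, 3 existential.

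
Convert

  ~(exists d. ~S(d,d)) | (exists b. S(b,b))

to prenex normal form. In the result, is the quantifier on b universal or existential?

Drive negations inward (¬∀x A ≡ ∃x ¬A, ¬∃x A ≡ ∀x ¬A, De Morgan for ∧/∨):
  (forall d. S(d,d)) | (exists b. S(b,b))
All bound variables are already distinct, so no renaming is needed.
Pull the quantifiers to the front (each side's bound variable is not free in the other side):
  forall d. exists b. (S(d,d) | S(b,b))
The quantifier exists b sits under an even number of negations, so it remains existential.

existential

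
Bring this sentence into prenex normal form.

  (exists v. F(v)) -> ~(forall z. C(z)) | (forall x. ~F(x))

forall v. exists z. forall x. (~F(v) | ~C(z) | ~F(x))

Rewrite implications/biconditionals: A → B as ¬A ∨ B.
  ~(exists v. F(v)) | ~(forall z. C(z)) | (forall x. ~F(x))
Push ¬ through the quantifiers and connectives to reach negation normal form:
  (forall v. ~F(v)) | (exists z. ~C(z)) | (forall x. ~F(x))
All bound variables are already distinct, so no renaming is needed.
Extract every quantifier outward, since the variables are now distinct and don't occur free across branches:
  forall v. exists z. forall x. (~F(v) | ~C(z) | ~F(x))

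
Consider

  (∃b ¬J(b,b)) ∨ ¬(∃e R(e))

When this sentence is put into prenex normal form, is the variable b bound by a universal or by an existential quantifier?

Drive negations inward (¬∀x A ≡ ∃x ¬A, ¬∃x A ≡ ∀x ¬A, De Morgan for ∧/∨):
  (∃b ¬J(b,b)) ∨ (∀e ¬R(e))
Pull the quantifiers to the front (each side's bound variable is not free in the other side):
  ∃b ∀e (¬J(b,b) ∨ ¬R(e))
The quantifier ∃b sits under an even number of negations, so it remains existential.

existential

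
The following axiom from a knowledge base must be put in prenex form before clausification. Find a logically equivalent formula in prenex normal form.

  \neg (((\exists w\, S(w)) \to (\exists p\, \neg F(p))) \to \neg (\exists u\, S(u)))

\forall w\, \exists p\, \exists u\, ((\neg S(w) \lor \neg F(p)) \land S(u))

Rewrite implications/biconditionals: A → B as ¬A ∨ B.
  \neg (\neg (\neg (\exists w\, S(w)) \lor (\exists p\, \neg F(p))) \lor \neg (\exists u\, S(u)))
Push ¬ through the quantifiers and connectives to reach negation normal form:
  ((\forall w\, \neg S(w)) \lor (\exists p\, \neg F(p))) \land (\exists u\, S(u))
All bound variables are already distinct, so no renaming is needed.
Finally move all quantifiers to the prefix:
  \forall w\, \exists p\, \exists u\, ((\neg S(w) \lor \neg F(p)) \land S(u))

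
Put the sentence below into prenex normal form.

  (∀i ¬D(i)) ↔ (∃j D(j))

∃i ∃j ∀q ∀w ((D(i) ∨ D(j)) ∧ (¬D(q) ∨ ¬D(w)))

Rewrite implications/biconditionals: A → B as ¬A ∨ B; A ↔ B as (¬A ∨ B) ∧ (¬B ∨ A).
  (¬(∀i ¬D(i)) ∨ (∃j D(j))) ∧ (¬(∃j D(j)) ∨ (∀i ¬D(i)))
Push ¬ through the quantifiers and connectives to reach negation normal form:
  ((∃i D(i)) ∨ (∃j D(j))) ∧ ((∀j ¬D(j)) ∨ (∀i ¬D(i)))
Rename bound variables to avoid capture: j↦q, i↦w.
  ((∃i D(i)) ∨ (∃j D(j))) ∧ ((∀q ¬D(q)) ∨ (∀w ¬D(w)))
Finally move all quantifiers to the prefix:
  ∃i ∃j ∀q ∀w ((D(i) ∨ D(j)) ∧ (¬D(q) ∨ ¬D(w)))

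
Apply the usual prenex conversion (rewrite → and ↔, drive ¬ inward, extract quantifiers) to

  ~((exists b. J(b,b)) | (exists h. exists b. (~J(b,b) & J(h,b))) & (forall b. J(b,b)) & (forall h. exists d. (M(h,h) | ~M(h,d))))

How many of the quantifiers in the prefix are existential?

2

Drive negations inward (¬∀x A ≡ ∃x ¬A, ¬∃x A ≡ ∀x ¬A, De Morgan for ∧/∨):
  (forall b. ~J(b,b)) & ((forall h. forall b. (J(b,b) | ~J(h,b))) | (exists b. ~J(b,b)) | (exists h. forall d. (~M(h,h) & M(h,d))))
Give each quantifier a distinct variable: b↦x, b↦v, h↦z1.
  (forall b. ~J(b,b)) & ((forall h. forall x. (J(x,x) | ~J(h,x))) | (exists v. ~J(v,v)) | (exists z1. forall d. (~M(z1,z1) & M(z1,d))))
Finally move all quantifiers to the prefix:
  forall b. forall h. forall x. exists v. exists z1. forall d. (~J(b,b) & (J(x,x) | ~J(h,x) | ~J(v,v) | ~M(z1,z1) & M(z1,d)))
The prefix is forall b forall h forall x exists v exists z1 forall d: 4 universal, 2 existential.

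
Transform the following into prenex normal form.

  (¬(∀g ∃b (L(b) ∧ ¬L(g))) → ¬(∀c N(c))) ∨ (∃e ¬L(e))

Eliminate → and ↔ using ¬ and ∨.
  ¬¬(∀g ∃b (L(b) ∧ ¬L(g))) ∨ ¬(∀c N(c)) ∨ (∃e ¬L(e))
Push ¬ through the quantifiers and connectives to reach negation normal form:
  (∀g ∃b (L(b) ∧ ¬L(g))) ∨ (∃c ¬N(c)) ∨ (∃e ¬L(e))
All bound variables are already distinct, so no renaming is needed.
Finally move all quantifiers to the prefix:
  ∀g ∃b ∃c ∃e (L(b) ∧ ¬L(g) ∨ ¬N(c) ∨ ¬L(e))

∀g ∃b ∃c ∃e (L(b) ∧ ¬L(g) ∨ ¬N(c) ∨ ¬L(e))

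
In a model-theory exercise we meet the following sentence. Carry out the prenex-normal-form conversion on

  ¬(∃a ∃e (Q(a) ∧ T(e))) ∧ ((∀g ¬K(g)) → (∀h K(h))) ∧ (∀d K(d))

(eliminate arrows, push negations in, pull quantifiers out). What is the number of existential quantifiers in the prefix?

1

Rewrite implications/biconditionals: A → B as ¬A ∨ B.
  ¬(∃a ∃e (Q(a) ∧ T(e))) ∧ (¬(∀g ¬K(g)) ∨ (∀h K(h))) ∧ (∀d K(d))
Push ¬ through the quantifiers and connectives to reach negation normal form:
  (∀a ∀e (¬Q(a) ∨ ¬T(e))) ∧ ((∃g K(g)) ∨ (∀h K(h))) ∧ (∀d K(d))
Finally move all quantifiers to the prefix:
  ∀a ∀e ∃g ∀h ∀d ((¬Q(a) ∨ ¬T(e)) ∧ (K(g) ∨ K(h)) ∧ K(d))
The prefix is ∀a ∀e ∃g ∀h ∀d: 4 universal, 1 existential.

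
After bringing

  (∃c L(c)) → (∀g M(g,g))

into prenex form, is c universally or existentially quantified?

universal

Eliminate → and ↔ using ¬ and ∨.
  ¬(∃c L(c)) ∨ (∀g M(g,g))
Move each ¬ inward, flipping quantifiers it crosses:
  (∀c ¬L(c)) ∨ (∀g M(g,g))
All bound variables are already distinct, so no renaming is needed.
Extract every quantifier outward, since the variables are now distinct and don't occur free across branches:
  ∀c ∀g (¬L(c) ∨ M(g,g))
The quantifier ∃c sits under an odd number of negations (counting the antecedent side of each →), so it flips to ∀c.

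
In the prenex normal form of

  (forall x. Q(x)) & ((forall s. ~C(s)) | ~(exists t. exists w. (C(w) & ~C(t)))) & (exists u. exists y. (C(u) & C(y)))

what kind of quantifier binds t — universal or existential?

universal

Drive negations inward (¬∀x A ≡ ∃x ¬A, ¬∃x A ≡ ∀x ¬A, De Morgan for ∧/∨):
  (forall x. Q(x)) & ((forall s. ~C(s)) | (forall t. forall w. (~C(w) | C(t)))) & (exists u. exists y. (C(u) & C(y)))
All bound variables are already distinct, so no renaming is needed.
Pull the quantifiers to the front (each side's bound variable is not free in the other side):
  forall x. forall s. forall t. forall w. exists u. exists y. (Q(x) & (~C(s) | ~C(w) | C(t)) & C(u) & C(y))
The quantifier exists t sits under an odd number of negations, so it flips to forall t.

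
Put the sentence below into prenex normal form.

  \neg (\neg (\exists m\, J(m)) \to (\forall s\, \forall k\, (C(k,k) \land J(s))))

Rewrite implications/biconditionals: A → B as ¬A ∨ B.
  \neg (\neg \neg (\exists m\, J(m)) \lor (\forall s\, \forall k\, (C(k,k) \land J(s))))
Drive negations inward (¬∀x A ≡ ∃x ¬A, ¬∃x A ≡ ∀x ¬A, De Morgan for ∧/∨):
  (\forall m\, \neg J(m)) \land (\exists s\, \exists k\, (\neg C(k,k) \lor \neg J(s)))
Finally move all quantifiers to the prefix:
  \forall m\, \exists s\, \exists k\, (\neg J(m) \land (\neg C(k,k) \lor \neg J(s)))

\forall m\, \exists s\, \exists k\, (\neg J(m) \land (\neg C(k,k) \lor \neg J(s)))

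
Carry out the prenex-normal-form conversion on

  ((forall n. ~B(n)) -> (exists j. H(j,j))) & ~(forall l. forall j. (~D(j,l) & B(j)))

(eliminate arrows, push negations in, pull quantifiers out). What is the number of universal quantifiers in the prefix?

Eliminate → and ↔ using ¬ and ∨.
  (~(forall n. ~B(n)) | (exists j. H(j,j))) & ~(forall l. forall j. (~D(j,l) & B(j)))
Push ¬ through the quantifiers and connectives to reach negation normal form:
  ((exists n. B(n)) | (exists j. H(j,j))) & (exists l. exists j. (D(j,l) | ~B(j)))
Rename bound variables to avoid capture: j↦c.
  ((exists n. B(n)) | (exists j. H(j,j))) & (exists l. exists c. (D(c,l) | ~B(c)))
Finally move all quantifiers to the prefix:
  exists n. exists j. exists l. exists c. ((B(n) | H(j,j)) & (D(c,l) | ~B(c)))
The prefix is exists n exists j exists l exists c: 0 universal, 4 existential.

0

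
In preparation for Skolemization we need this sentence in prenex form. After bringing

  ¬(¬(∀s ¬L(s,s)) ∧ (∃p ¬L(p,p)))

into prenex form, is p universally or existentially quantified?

universal

Push ¬ through the quantifiers and connectives to reach negation normal form:
  (∀s ¬L(s,s)) ∨ (∀p L(p,p))
Finally move all quantifiers to the prefix:
  ∀s ∀p (¬L(s,s) ∨ L(p,p))
The quantifier ∃p sits under an odd number of negations, so it flips to ∀p.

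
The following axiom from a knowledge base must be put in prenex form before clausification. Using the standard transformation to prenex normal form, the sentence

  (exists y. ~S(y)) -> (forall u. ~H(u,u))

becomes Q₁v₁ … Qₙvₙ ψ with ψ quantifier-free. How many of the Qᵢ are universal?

2

First replace A → B with ¬A ∨ B.
  ~(exists y. ~S(y)) | (forall u. ~H(u,u))
Drive negations inward (¬∀x A ≡ ∃x ¬A, ¬∃x A ≡ ∀x ¬A, De Morgan for ∧/∨):
  (forall y. S(y)) | (forall u. ~H(u,u))
All bound variables are already distinct, so no renaming is needed.
Extract every quantifier outward, since the variables are now distinct and don't occur free across branches:
  forall y. forall u. (S(y) | ~H(u,u))
The prefix is forall y forall u: 2 universal, 0 existential.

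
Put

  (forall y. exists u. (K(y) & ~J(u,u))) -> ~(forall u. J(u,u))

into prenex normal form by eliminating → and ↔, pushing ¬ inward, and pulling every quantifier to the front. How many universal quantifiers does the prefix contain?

Rewrite implications/biconditionals: A → B as ¬A ∨ B.
  ~(forall y. exists u. (K(y) & ~J(u,u))) | ~(forall u. J(u,u))
Drive negations inward (¬∀x A ≡ ∃x ¬A, ¬∃x A ≡ ∀x ¬A, De Morgan for ∧/∨):
  (exists y. forall u. (~K(y) | J(u,u))) | (exists u. ~J(u,u))
Rename bound variables to avoid capture: u↦t.
  (exists y. forall u. (~K(y) | J(u,u))) | (exists t. ~J(t,t))
Extract every quantifier outward, since the variables are now distinct and don't occur free across branches:
  exists y. forall u. exists t. (~K(y) | J(u,u) | ~J(t,t))
The prefix is exists y forall u exists t: 1 universal, 2 existential.

1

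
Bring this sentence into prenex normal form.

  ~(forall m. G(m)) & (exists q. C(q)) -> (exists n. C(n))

forall m. forall q. exists n. (G(m) | ~C(q) | C(n))

Eliminate → and ↔ using ¬ and ∨.
  ~(~(forall m. G(m)) & (exists q. C(q))) | (exists n. C(n))
Move each ¬ inward, flipping quantifiers it crosses:
  (forall m. G(m)) | (forall q. ~C(q)) | (exists n. C(n))
All bound variables are already distinct, so no renaming is needed.
Finally move all quantifiers to the prefix:
  forall m. forall q. exists n. (G(m) | ~C(q) | C(n))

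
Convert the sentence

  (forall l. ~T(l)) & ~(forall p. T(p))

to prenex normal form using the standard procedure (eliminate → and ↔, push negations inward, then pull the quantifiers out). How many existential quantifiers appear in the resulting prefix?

1

Push ¬ through the quantifiers and connectives to reach negation normal form:
  (forall l. ~T(l)) & (exists p. ~T(p))
Pull the quantifiers to the front (each side's bound variable is not free in the other side):
  forall l. exists p. (~T(l) & ~T(p))
The prefix is forall l exists p: 1 universal, 1 existential.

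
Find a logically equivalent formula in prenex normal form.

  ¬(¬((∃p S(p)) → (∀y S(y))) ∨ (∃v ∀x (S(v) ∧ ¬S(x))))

Eliminate → and ↔ using ¬ and ∨.
  ¬(¬(¬(∃p S(p)) ∨ (∀y S(y))) ∨ (∃v ∀x (S(v) ∧ ¬S(x))))
Push ¬ through the quantifiers and connectives to reach negation normal form:
  ((∀p ¬S(p)) ∨ (∀y S(y))) ∧ (∀v ∃x (¬S(v) ∨ S(x)))
All bound variables are already distinct, so no renaming is needed.
Finally move all quantifiers to the prefix:
  ∀p ∀y ∀v ∃x ((¬S(p) ∨ S(y)) ∧ (¬S(v) ∨ S(x)))

∀p ∀y ∀v ∃x ((¬S(p) ∨ S(y)) ∧ (¬S(v) ∨ S(x)))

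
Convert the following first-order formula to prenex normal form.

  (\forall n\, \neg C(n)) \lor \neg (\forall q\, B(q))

Push ¬ through the quantifiers and connectives to reach negation normal form:
  (\forall n\, \neg C(n)) \lor (\exists q\, \neg B(q))
All bound variables are already distinct, so no renaming is needed.
Pull the quantifiers to the front (each side's bound variable is not free in the other side):
  \forall n\, \exists q\, (\neg C(n) \lor \neg B(q))

\forall n\, \exists q\, (\neg C(n) \lor \neg B(q))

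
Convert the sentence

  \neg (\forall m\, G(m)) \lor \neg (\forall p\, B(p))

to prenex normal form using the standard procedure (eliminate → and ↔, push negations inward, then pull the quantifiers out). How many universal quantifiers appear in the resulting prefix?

0

Drive negations inward (¬∀x A ≡ ∃x ¬A, ¬∃x A ≡ ∀x ¬A, De Morgan for ∧/∨):
  (\exists m\, \neg G(m)) \lor (\exists p\, \neg B(p))
All bound variables are already distinct, so no renaming is needed.
Finally move all quantifiers to the prefix:
  \exists m\, \exists p\, (\neg G(m) \lor \neg B(p))
The prefix is \exists m \exists p: 0 universal, 2 existential.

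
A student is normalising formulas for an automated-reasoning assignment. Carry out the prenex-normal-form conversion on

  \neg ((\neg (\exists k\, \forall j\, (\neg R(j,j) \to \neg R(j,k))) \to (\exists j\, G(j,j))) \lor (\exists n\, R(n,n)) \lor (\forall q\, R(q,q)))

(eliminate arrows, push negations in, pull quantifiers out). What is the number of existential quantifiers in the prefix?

Eliminate → and ↔ using ¬ and ∨.
  \neg (\neg \neg (\exists k\, \forall j\, (\neg \neg R(j,j) \lor \neg R(j,k))) \lor (\exists j\, G(j,j)) \lor (\exists n\, R(n,n)) \lor (\forall q\, R(q,q)))
Push ¬ through the quantifiers and connectives to reach negation normal form:
  (\forall k\, \exists j\, (\neg R(j,j) \land R(j,k))) \land (\forall j\, \neg G(j,j)) \land (\forall n\, \neg R(n,n)) \land (\exists q\, \neg R(q,q))
Rename bound variables to avoid capture: j↦v.
  (\forall k\, \exists j\, (\neg R(j,j) \land R(j,k))) \land (\forall v\, \neg G(v,v)) \land (\forall n\, \neg R(n,n)) \land (\exists q\, \neg R(q,q))
Extract every quantifier outward, since the variables are now distinct and don't occur free across branches:
  \forall k\, \exists j\, \forall v\, \forall n\, \exists q\, (\neg R(j,j) \land R(j,k) \land \neg G(v,v) \land \neg R(n,n) \land \neg R(q,q))
The prefix is \forall k \exists j \forall v \forall n \exists q: 3 universal, 2 existential.

2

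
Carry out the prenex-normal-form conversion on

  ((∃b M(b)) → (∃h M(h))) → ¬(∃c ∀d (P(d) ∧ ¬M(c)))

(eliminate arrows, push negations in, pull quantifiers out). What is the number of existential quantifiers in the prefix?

Eliminate → and ↔ using ¬ and ∨.
  ¬(¬(∃b M(b)) ∨ (∃h M(h))) ∨ ¬(∃c ∀d (P(d) ∧ ¬M(c)))
Push ¬ through the quantifiers and connectives to reach negation normal form:
  (∃b M(b)) ∧ (∀h ¬M(h)) ∨ (∀c ∃d (¬P(d) ∨ M(c)))
Extract every quantifier outward, since the variables are now distinct and don't occur free across branches:
  ∃b ∀h ∀c ∃d (M(b) ∧ ¬M(h) ∨ ¬P(d) ∨ M(c))
The prefix is ∃b ∀h ∀c ∃d: 2 universal, 2 existential.

2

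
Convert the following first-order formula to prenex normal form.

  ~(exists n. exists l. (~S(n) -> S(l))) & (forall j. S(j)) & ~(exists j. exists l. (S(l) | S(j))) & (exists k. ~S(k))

Eliminate → and ↔ using ¬ and ∨.
  ~(exists n. exists l. (~~S(n) | S(l))) & (forall j. S(j)) & ~(exists j. exists l. (S(l) | S(j))) & (exists k. ~S(k))
Drive negations inward (¬∀x A ≡ ∃x ¬A, ¬∃x A ≡ ∀x ¬A, De Morgan for ∧/∨):
  (forall n. forall l. (~S(n) & ~S(l))) & (forall j. S(j)) & (forall j. forall l. (~S(l) & ~S(j))) & (exists k. ~S(k))
Rename bound variables to avoid capture: j↦a, l↦v.
  (forall n. forall l. (~S(n) & ~S(l))) & (forall j. S(j)) & (forall a. forall v. (~S(v) & ~S(a))) & (exists k. ~S(k))
Finally move all quantifiers to the prefix:
  forall n. forall l. forall j. forall a. forall v. exists k. (~S(n) & ~S(l) & S(j) & ~S(v) & ~S(a) & ~S(k))

forall n. forall l. forall j. forall a. forall v. exists k. (~S(n) & ~S(l) & S(j) & ~S(v) & ~S(a) & ~S(k))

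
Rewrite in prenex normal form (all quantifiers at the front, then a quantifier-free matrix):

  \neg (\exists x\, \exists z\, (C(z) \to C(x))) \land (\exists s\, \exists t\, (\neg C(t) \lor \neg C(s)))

First replace A → B with ¬A ∨ B.
  \neg (\exists x\, \exists z\, (\neg C(z) \lor C(x))) \land (\exists s\, \exists t\, (\neg C(t) \lor \neg C(s)))
Push ¬ through the quantifiers and connectives to reach negation normal form:
  (\forall x\, \forall z\, (C(z) \land \neg C(x))) \land (\exists s\, \exists t\, (\neg C(t) \lor \neg C(s)))
Pull the quantifiers to the front (each side's bound variable is not free in the other side):
  \forall x\, \forall z\, \exists s\, \exists t\, (C(z) \land \neg C(x) \land (\neg C(t) \lor \neg C(s)))

\forall x\, \forall z\, \exists s\, \exists t\, (C(z) \land \neg C(x) \land (\neg C(t) \lor \neg C(s)))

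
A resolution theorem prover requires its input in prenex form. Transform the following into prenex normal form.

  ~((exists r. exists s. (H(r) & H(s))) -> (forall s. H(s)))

Eliminate → and ↔ using ¬ and ∨.
  ~(~(exists r. exists s. (H(r) & H(s))) | (forall s. H(s)))
Push ¬ through the quantifiers and connectives to reach negation normal form:
  (exists r. exists s. (H(r) & H(s))) & (exists s. ~H(s))
Give each quantifier a distinct variable: s↦t.
  (exists r. exists s. (H(r) & H(s))) & (exists t. ~H(t))
Extract every quantifier outward, since the variables are now distinct and don't occur free across branches:
  exists r. exists s. exists t. (H(r) & H(s) & ~H(t))

exists r. exists s. exists t. (H(r) & H(s) & ~H(t))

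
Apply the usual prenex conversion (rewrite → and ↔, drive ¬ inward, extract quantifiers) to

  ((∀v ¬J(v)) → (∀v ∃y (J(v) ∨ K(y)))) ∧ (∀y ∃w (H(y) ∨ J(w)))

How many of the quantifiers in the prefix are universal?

2

Eliminate → and ↔ using ¬ and ∨.
  (¬(∀v ¬J(v)) ∨ (∀v ∃y (J(v) ∨ K(y)))) ∧ (∀y ∃w (H(y) ∨ J(w)))
Push ¬ through the quantifiers and connectives to reach negation normal form:
  ((∃v J(v)) ∨ (∀v ∃y (J(v) ∨ K(y)))) ∧ (∀y ∃w (H(y) ∨ J(w)))
Rename bound variables to avoid capture: v↦c, y↦a.
  ((∃v J(v)) ∨ (∀c ∃y (J(c) ∨ K(y)))) ∧ (∀a ∃w (H(a) ∨ J(w)))
Extract every quantifier outward, since the variables are now distinct and don't occur free across branches:
  ∃v ∀c ∃y ∀a ∃w ((J(v) ∨ J(c) ∨ K(y)) ∧ (H(a) ∨ J(w)))
The prefix is ∃v ∀c ∃y ∀a ∃w: 2 universal, 3 existential.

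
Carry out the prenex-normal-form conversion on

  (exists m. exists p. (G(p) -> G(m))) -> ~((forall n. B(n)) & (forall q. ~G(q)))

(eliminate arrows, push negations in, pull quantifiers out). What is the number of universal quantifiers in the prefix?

Eliminate → and ↔ using ¬ and ∨.
  ~(exists m. exists p. (~G(p) | G(m))) | ~((forall n. B(n)) & (forall q. ~G(q)))
Drive negations inward (¬∀x A ≡ ∃x ¬A, ¬∃x A ≡ ∀x ¬A, De Morgan for ∧/∨):
  (forall m. forall p. (G(p) & ~G(m))) | (exists n. ~B(n)) | (exists q. G(q))
All bound variables are already distinct, so no renaming is needed.
Pull the quantifiers to the front (each side's bound variable is not free in the other side):
  forall m. forall p. exists n. exists q. (G(p) & ~G(m) | ~B(n) | G(q))
The prefix is forall m forall p exists n exists q: 2 universal, 2 existential.

2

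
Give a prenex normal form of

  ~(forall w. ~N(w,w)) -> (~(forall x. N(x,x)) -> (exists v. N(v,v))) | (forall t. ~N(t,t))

forall w. forall x. exists v. forall t. (~N(w,w) | N(x,x) | N(v,v) | ~N(t,t))

First replace A → B with ¬A ∨ B.
  ~~(forall w. ~N(w,w)) | ~~(forall x. N(x,x)) | (exists v. N(v,v)) | (forall t. ~N(t,t))
Move each ¬ inward, flipping quantifiers it crosses:
  (forall w. ~N(w,w)) | (forall x. N(x,x)) | (exists v. N(v,v)) | (forall t. ~N(t,t))
Finally move all quantifiers to the prefix:
  forall w. forall x. exists v. forall t. (~N(w,w) | N(x,x) | N(v,v) | ~N(t,t))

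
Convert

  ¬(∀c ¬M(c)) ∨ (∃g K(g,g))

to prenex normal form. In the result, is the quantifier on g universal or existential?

Move each ¬ inward, flipping quantifiers it crosses:
  (∃c M(c)) ∨ (∃g K(g,g))
All bound variables are already distinct, so no renaming is needed.
Extract every quantifier outward, since the variables are now distinct and don't occur free across branches:
  ∃c ∃g (M(c) ∨ K(g,g))
The quantifier ∃g sits under an even number of negations, so it remains existential.

existential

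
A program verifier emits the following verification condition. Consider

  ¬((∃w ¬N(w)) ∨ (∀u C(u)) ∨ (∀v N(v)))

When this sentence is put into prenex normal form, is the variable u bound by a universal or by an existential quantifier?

Move each ¬ inward, flipping quantifiers it crosses:
  (∀w N(w)) ∧ (∃u ¬C(u)) ∧ (∃v ¬N(v))
All bound variables are already distinct, so no renaming is needed.
Finally move all quantifiers to the prefix:
  ∀w ∃u ∃v (N(w) ∧ ¬C(u) ∧ ¬N(v))
The quantifier ∀u sits under an odd number of negations, so it flips to ∃u.

existential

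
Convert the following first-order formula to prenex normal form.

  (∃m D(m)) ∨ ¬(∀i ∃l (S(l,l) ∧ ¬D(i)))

∃m ∃i ∀l (D(m) ∨ ¬S(l,l) ∨ D(i))

Drive negations inward (¬∀x A ≡ ∃x ¬A, ¬∃x A ≡ ∀x ¬A, De Morgan for ∧/∨):
  (∃m D(m)) ∨ (∃i ∀l (¬S(l,l) ∨ D(i)))
All bound variables are already distinct, so no renaming is needed.
Extract every quantifier outward, since the variables are now distinct and don't occur free across branches:
  ∃m ∃i ∀l (D(m) ∨ ¬S(l,l) ∨ D(i))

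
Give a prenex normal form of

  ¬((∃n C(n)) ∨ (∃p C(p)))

Move each ¬ inward, flipping quantifiers it crosses:
  (∀n ¬C(n)) ∧ (∀p ¬C(p))
All bound variables are already distinct, so no renaming is needed.
Extract every quantifier outward, since the variables are now distinct and don't occur free across branches:
  ∀n ∀p (¬C(n) ∧ ¬C(p))

∀n ∀p (¬C(n) ∧ ¬C(p))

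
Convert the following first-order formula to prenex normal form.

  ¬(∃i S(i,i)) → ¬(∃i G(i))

Rewrite implications/biconditionals: A → B as ¬A ∨ B.
  ¬¬(∃i S(i,i)) ∨ ¬(∃i G(i))
Move each ¬ inward, flipping quantifiers it crosses:
  (∃i S(i,i)) ∨ (∀i ¬G(i))
Standardize variables apart so no two quantifiers bind the same name: i↦y.
  (∃i S(i,i)) ∨ (∀y ¬G(y))
Pull the quantifiers to the front (each side's bound variable is not free in the other side):
  ∃i ∀y (S(i,i) ∨ ¬G(y))

∃i ∀y (S(i,i) ∨ ¬G(y))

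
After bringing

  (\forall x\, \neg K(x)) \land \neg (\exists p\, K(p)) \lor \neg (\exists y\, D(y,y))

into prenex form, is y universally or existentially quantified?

universal

Drive negations inward (¬∀x A ≡ ∃x ¬A, ¬∃x A ≡ ∀x ¬A, De Morgan for ∧/∨):
  (\forall x\, \neg K(x)) \land (\forall p\, \neg K(p)) \lor (\forall y\, \neg D(y,y))
Pull the quantifiers to the front (each side's bound variable is not free in the other side):
  \forall x\, \forall p\, \forall y\, (\neg K(x) \land \neg K(p) \lor \neg D(y,y))
The quantifier \exists y sits under an odd number of negations, so it flips to \forall y.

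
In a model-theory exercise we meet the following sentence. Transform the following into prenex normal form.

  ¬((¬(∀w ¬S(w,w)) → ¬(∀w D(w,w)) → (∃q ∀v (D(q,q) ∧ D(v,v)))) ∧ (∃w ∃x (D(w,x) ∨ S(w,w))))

∃w ∃z1 ∀q ∃v ∀v1 ∀x (S(w,w) ∧ ¬D(z1,z1) ∧ (¬D(q,q) ∨ ¬D(v,v)) ∨ ¬D(v1,x) ∧ ¬S(v1,v1))

Eliminate → and ↔ using ¬ and ∨.
  ¬((¬¬(∀w ¬S(w,w)) ∨ ¬¬(∀w D(w,w)) ∨ (∃q ∀v (D(q,q) ∧ D(v,v)))) ∧ (∃w ∃x (D(w,x) ∨ S(w,w))))
Drive negations inward (¬∀x A ≡ ∃x ¬A, ¬∃x A ≡ ∀x ¬A, De Morgan for ∧/∨):
  (∃w S(w,w)) ∧ (∃w ¬D(w,w)) ∧ (∀q ∃v (¬D(q,q) ∨ ¬D(v,v))) ∨ (∀w ∀x (¬D(w,x) ∧ ¬S(w,w)))
Rename bound variables to avoid capture: w↦z1, w↦v1.
  (∃w S(w,w)) ∧ (∃z1 ¬D(z1,z1)) ∧ (∀q ∃v (¬D(q,q) ∨ ¬D(v,v))) ∨ (∀v1 ∀x (¬D(v1,x) ∧ ¬S(v1,v1)))
Extract every quantifier outward, since the variables are now distinct and don't occur free across branches:
  ∃w ∃z1 ∀q ∃v ∀v1 ∀x (S(w,w) ∧ ¬D(z1,z1) ∧ (¬D(q,q) ∨ ¬D(v,v)) ∨ ¬D(v1,x) ∧ ¬S(v1,v1))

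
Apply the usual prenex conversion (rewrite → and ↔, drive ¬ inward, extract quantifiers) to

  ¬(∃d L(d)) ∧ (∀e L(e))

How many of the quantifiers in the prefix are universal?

2

Push ¬ through the quantifiers and connectives to reach negation normal form:
  (∀d ¬L(d)) ∧ (∀e L(e))
All bound variables are already distinct, so no renaming is needed.
Extract every quantifier outward, since the variables are now distinct and don't occur free across branches:
  ∀d ∀e (¬L(d) ∧ L(e))
The prefix is ∀d ∀e: 2 universal, 0 existential.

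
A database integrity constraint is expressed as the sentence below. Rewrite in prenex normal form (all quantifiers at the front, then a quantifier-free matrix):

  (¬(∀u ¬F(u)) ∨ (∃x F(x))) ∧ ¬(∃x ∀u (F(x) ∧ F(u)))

Push ¬ through the quantifiers and connectives to reach negation normal form:
  ((∃u F(u)) ∨ (∃x F(x))) ∧ (∀x ∃u (¬F(x) ∨ ¬F(u)))
Give each quantifier a distinct variable: x↦s, u↦z1.
  ((∃u F(u)) ∨ (∃x F(x))) ∧ (∀s ∃z1 (¬F(s) ∨ ¬F(z1)))
Extract every quantifier outward, since the variables are now distinct and don't occur free across branches:
  ∃u ∃x ∀s ∃z1 ((F(u) ∨ F(x)) ∧ (¬F(s) ∨ ¬F(z1)))

∃u ∃x ∀s ∃z1 ((F(u) ∨ F(x)) ∧ (¬F(s) ∨ ¬F(z1)))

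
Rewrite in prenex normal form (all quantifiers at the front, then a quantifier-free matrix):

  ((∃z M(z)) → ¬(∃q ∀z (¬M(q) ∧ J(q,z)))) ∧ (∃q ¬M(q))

Eliminate → and ↔ using ¬ and ∨.
  (¬(∃z M(z)) ∨ ¬(∃q ∀z (¬M(q) ∧ J(q,z)))) ∧ (∃q ¬M(q))
Move each ¬ inward, flipping quantifiers it crosses:
  ((∀z ¬M(z)) ∨ (∀q ∃z (M(q) ∨ ¬J(q,z)))) ∧ (∃q ¬M(q))
Standardize variables apart so no two quantifiers bind the same name: z↦r, q↦b.
  ((∀z ¬M(z)) ∨ (∀q ∃r (M(q) ∨ ¬J(q,r)))) ∧ (∃b ¬M(b))
Extract every quantifier outward, since the variables are now distinct and don't occur free across branches:
  ∀z ∀q ∃r ∃b ((¬M(z) ∨ M(q) ∨ ¬J(q,r)) ∧ ¬M(b))

∀z ∀q ∃r ∃b ((¬M(z) ∨ M(q) ∨ ¬J(q,r)) ∧ ¬M(b))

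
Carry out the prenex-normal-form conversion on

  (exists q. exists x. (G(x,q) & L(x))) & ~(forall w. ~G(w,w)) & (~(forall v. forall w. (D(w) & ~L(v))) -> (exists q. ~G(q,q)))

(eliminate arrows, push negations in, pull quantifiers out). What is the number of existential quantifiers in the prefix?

4

First replace A → B with ¬A ∨ B.
  (exists q. exists x. (G(x,q) & L(x))) & ~(forall w. ~G(w,w)) & (~~(forall v. forall w. (D(w) & ~L(v))) | (exists q. ~G(q,q)))
Drive negations inward (¬∀x A ≡ ∃x ¬A, ¬∃x A ≡ ∀x ¬A, De Morgan for ∧/∨):
  (exists q. exists x. (G(x,q) & L(x))) & (exists w. G(w,w)) & ((forall v. forall w. (D(w) & ~L(v))) | (exists q. ~G(q,q)))
Standardize variables apart so no two quantifiers bind the same name: w↦t, q↦c.
  (exists q. exists x. (G(x,q) & L(x))) & (exists w. G(w,w)) & ((forall v. forall t. (D(t) & ~L(v))) | (exists c. ~G(c,c)))
Extract every quantifier outward, since the variables are now distinct and don't occur free across branches:
  exists q. exists x. exists w. forall v. forall t. exists c. (G(x,q) & L(x) & G(w,w) & (D(t) & ~L(v) | ~G(c,c)))
The prefix is exists q exists x exists w forall v forall t exists c: 2 universal, 4 existential.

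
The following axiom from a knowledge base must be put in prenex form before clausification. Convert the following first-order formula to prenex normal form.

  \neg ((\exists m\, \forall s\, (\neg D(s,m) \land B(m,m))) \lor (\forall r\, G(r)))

Move each ¬ inward, flipping quantifiers it crosses:
  (\forall m\, \exists s\, (D(s,m) \lor \neg B(m,m))) \land (\exists r\, \neg G(r))
Pull the quantifiers to the front (each side's bound variable is not free in the other side):
  \forall m\, \exists s\, \exists r\, ((D(s,m) \lor \neg B(m,m)) \land \neg G(r))

\forall m\, \exists s\, \exists r\, ((D(s,m) \lor \neg B(m,m)) \land \neg G(r))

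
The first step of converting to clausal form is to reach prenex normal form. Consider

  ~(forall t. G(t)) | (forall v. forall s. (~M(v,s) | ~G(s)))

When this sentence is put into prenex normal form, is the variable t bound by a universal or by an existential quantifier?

existential

Drive negations inward (¬∀x A ≡ ∃x ¬A, ¬∃x A ≡ ∀x ¬A, De Morgan for ∧/∨):
  (exists t. ~G(t)) | (forall v. forall s. (~M(v,s) | ~G(s)))
Finally move all quantifiers to the prefix:
  exists t. forall v. forall s. (~G(t) | ~M(v,s) | ~G(s))
The quantifier forall t sits under an odd number of negations, so it flips to exists t.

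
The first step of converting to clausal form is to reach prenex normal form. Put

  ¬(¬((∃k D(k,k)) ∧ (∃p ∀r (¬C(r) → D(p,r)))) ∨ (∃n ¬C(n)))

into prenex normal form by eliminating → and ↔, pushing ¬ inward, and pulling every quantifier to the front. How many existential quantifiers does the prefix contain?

2

Rewrite implications/biconditionals: A → B as ¬A ∨ B.
  ¬(¬((∃k D(k,k)) ∧ (∃p ∀r (¬¬C(r) ∨ D(p,r)))) ∨ (∃n ¬C(n)))
Move each ¬ inward, flipping quantifiers it crosses:
  (∃k D(k,k)) ∧ (∃p ∀r (C(r) ∨ D(p,r))) ∧ (∀n C(n))
All bound variables are already distinct, so no renaming is needed.
Pull the quantifiers to the front (each side's bound variable is not free in the other side):
  ∃k ∃p ∀r ∀n (D(k,k) ∧ (C(r) ∨ D(p,r)) ∧ C(n))
The prefix is ∃k ∃p ∀r ∀n: 2 universal, 2 existential.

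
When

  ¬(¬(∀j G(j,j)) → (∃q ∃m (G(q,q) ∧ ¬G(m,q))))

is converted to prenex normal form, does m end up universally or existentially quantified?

universal

Eliminate → and ↔ using ¬ and ∨.
  ¬(¬¬(∀j G(j,j)) ∨ (∃q ∃m (G(q,q) ∧ ¬G(m,q))))
Move each ¬ inward, flipping quantifiers it crosses:
  (∃j ¬G(j,j)) ∧ (∀q ∀m (¬G(q,q) ∨ G(m,q)))
Finally move all quantifiers to the prefix:
  ∃j ∀q ∀m (¬G(j,j) ∧ (¬G(q,q) ∨ G(m,q)))
The quantifier ∃m sits under an odd number of negations (counting the antecedent side of each →), so it flips to ∀m.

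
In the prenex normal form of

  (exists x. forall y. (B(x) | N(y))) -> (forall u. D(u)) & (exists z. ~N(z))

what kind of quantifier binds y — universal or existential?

existential

Eliminate → and ↔ using ¬ and ∨.
  ~(exists x. forall y. (B(x) | N(y))) | (forall u. D(u)) & (exists z. ~N(z))
Move each ¬ inward, flipping quantifiers it crosses:
  (forall x. exists y. (~B(x) & ~N(y))) | (forall u. D(u)) & (exists z. ~N(z))
All bound variables are already distinct, so no renaming is needed.
Pull the quantifiers to the front (each side's bound variable is not free in the other side):
  forall x. exists y. forall u. exists z. (~B(x) & ~N(y) | D(u) & ~N(z))
The quantifier forall y sits under an odd number of negations (counting the antecedent side of each →), so it flips to exists y.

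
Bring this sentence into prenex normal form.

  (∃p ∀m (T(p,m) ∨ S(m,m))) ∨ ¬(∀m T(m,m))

Move each ¬ inward, flipping quantifiers it crosses:
  (∃p ∀m (T(p,m) ∨ S(m,m))) ∨ (∃m ¬T(m,m))
Give each quantifier a distinct variable: m↦v.
  (∃p ∀m (T(p,m) ∨ S(m,m))) ∨ (∃v ¬T(v,v))
Pull the quantifiers to the front (each side's bound variable is not free in the other side):
  ∃p ∀m ∃v (T(p,m) ∨ S(m,m) ∨ ¬T(v,v))

∃p ∀m ∃v (T(p,m) ∨ S(m,m) ∨ ¬T(v,v))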